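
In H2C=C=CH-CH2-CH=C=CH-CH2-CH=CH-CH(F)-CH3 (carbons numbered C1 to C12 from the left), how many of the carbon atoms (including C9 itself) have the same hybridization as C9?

6

C9 is sp2 (one π bond).
C1: sp2 ✓
C2: sp
C3: sp2 ✓
C4: sp3
C5: sp2 ✓
C6: sp
C7: sp2 ✓
C8: sp3
C9: sp2 ✓
C10: sp2 ✓
C11: sp3
C12: sp3
6 carbons are sp2.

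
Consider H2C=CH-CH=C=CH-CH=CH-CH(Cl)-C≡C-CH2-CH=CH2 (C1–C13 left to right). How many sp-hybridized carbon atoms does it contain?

3

C1: sp2
C2: sp2
C3: sp2
C4: sp ✓
C5: sp2
C6: sp2
C7: sp2
C8: sp3
C9: sp ✓
C10: sp ✓
C11: sp3
C12: sp2
C13: sp2
C4, C9, C10 → 3 sp carbons.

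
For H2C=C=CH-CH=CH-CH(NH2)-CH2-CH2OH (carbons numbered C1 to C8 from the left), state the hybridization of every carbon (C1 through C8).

C1 sp2, C2 sp, C3 sp2, C4 sp2, C5 sp2, C6 sp3, C7 sp3, C8 sp3

C1 — 3 σ bonds, plus one π bond. Steric number 3, so sp2.
C2 (2 σ bonds, plus two π bonds) has steric number 2: sp.
C3 is sp2: 3 σ bonds, plus one π bond, 3 electron-density regions.
C4 — 3 σ bonds, plus one π bond. Steric number 3, so sp2.
C5 (3 σ bonds, plus one π bond) has steric number 3: sp2.
C6 (4 σ bonds) has steric number 4: sp3.
C7 is sp3: 4 σ bonds, 4 electron-density regions.
C8: 4 σ bonds — 4 electron domains, sp3.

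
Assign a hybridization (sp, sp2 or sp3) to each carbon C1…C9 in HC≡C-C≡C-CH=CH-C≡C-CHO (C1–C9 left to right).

C1: 2 σ bonds, plus two π bonds; 2 regions of electron density → sp.
C2 has 2 σ bonds, plus two π bonds: steric number 2 → sp.
C3 has 2 σ bonds, plus two π bonds: steric number 2 → sp.
C4 has 2 σ bonds, plus two π bonds: steric number 2 → sp.
C5 has 3 σ bonds, plus one π bond: steric number 3 → sp2.
C6 has 3 σ bonds, plus one π bond: steric number 3 → sp2.
C7 has 2 σ bonds, plus two π bonds: steric number 2 → sp.
C8 has 2 σ bonds, plus two π bonds: steric number 2 → sp.
C9 — 3 σ bonds, plus one π bond. Steric number 3, so sp2.

C1 sp, C2 sp, C3 sp, C4 sp, C5 sp2, C6 sp2, C7 sp, C8 sp, C9 sp2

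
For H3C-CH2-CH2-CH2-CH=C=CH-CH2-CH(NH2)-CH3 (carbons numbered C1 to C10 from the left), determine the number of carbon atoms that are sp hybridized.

C1: sp3
C2: sp3
C3: sp3
C4: sp3
C5: sp2
C6: sp ✓
C7: sp2
C8: sp3
C9: sp3
C10: sp3
C6 → 1 sp carbon.

1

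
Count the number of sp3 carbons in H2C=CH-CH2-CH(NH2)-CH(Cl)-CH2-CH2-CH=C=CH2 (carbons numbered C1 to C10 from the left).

C1: sp2
C2: sp2
C3: sp3 ✓
C4: sp3 ✓
C5: sp3 ✓
C6: sp3 ✓
C7: sp3 ✓
C8: sp2
C9: sp
C10: sp2
C3, C4, C5, C6, C7 → 5 sp3 carbons.

5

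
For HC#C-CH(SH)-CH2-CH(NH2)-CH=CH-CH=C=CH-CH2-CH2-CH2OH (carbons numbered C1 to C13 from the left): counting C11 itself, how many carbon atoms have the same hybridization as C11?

6

C11 is sp3 (only σ bonds).
C1: sp
C2: sp
C3: sp3 ✓
C4: sp3 ✓
C5: sp3 ✓
C6: sp2
C7: sp2
C8: sp2
C9: sp
C10: sp2
C11: sp3 ✓
C12: sp3 ✓
C13: sp3 ✓
6 carbons are sp3.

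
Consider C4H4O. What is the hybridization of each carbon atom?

Each carbon atom has 3 σ bonds, plus one π bond: steric number 3 → sp2.

sp^2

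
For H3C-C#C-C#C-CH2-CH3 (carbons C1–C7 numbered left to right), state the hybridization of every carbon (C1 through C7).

C1 is sp3: 4 σ bonds, 4 electron-density regions.
C2: 2 σ bonds, plus two π bonds — 2 electron domains, sp.
C3 carries 2 σ bonds, plus two π bonds, giving a steric number of 2, so it is sp.
C4 — 2 σ bonds, plus two π bonds. Steric number 2, so sp.
C5 has 2 σ bonds, plus two π bonds: steric number 2 → sp.
C6 (4 σ bonds) has steric number 4: sp3.
C7: 4 σ bonds — 4 electron domains, sp3.

C1 sp3, C2 sp, C3 sp, C4 sp, C5 sp, C6 sp3, C7 sp3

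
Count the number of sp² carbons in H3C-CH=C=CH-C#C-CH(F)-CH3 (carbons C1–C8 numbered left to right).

C1: sp3
C2: sp2 ✓
C3: sp
C4: sp2 ✓
C5: sp
C6: sp
C7: sp3
C8: sp3
C2, C4 → 2 sp2 carbons.

2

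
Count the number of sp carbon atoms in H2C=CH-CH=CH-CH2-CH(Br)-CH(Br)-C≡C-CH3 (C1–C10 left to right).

2

C1: sp2
C2: sp2
C3: sp2
C4: sp2
C5: sp3
C6: sp3
C7: sp3
C8: sp ✓
C9: sp ✓
C10: sp3
C8, C9 → 2 sp carbons.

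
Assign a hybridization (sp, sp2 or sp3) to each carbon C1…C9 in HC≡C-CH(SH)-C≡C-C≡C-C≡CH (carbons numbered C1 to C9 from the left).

C1 — 2 σ bonds, plus two π bonds. Steric number 2, so sp.
C2: 2 σ bonds, plus two π bonds; 2 regions of electron density → sp.
C3 carries 4 σ bonds, giving a steric number of 4, so it is sp3.
C4: 2 σ bonds, plus two π bonds — 2 electron domains, sp.
C5 is sp: 2 σ bonds, plus two π bonds, 2 electron-density regions.
C6 (2 σ bonds, plus two π bonds) has steric number 2: sp.
C7 has 2 σ bonds, plus two π bonds: steric number 2 → sp.
C8 — 2 σ bonds, plus two π bonds. Steric number 2, so sp.
C9 carries 2 σ bonds, plus two π bonds, giving a steric number of 2, so it is sp.

C1 sp, C2 sp, C3 sp3, C4 sp, C5 sp, C6 sp, C7 sp, C8 sp, C9 sp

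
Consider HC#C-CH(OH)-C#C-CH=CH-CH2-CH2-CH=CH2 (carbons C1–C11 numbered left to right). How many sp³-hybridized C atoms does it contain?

3

C1: sp
C2: sp
C3: sp3 ✓
C4: sp
C5: sp
C6: sp2
C7: sp2
C8: sp3 ✓
C9: sp3 ✓
C10: sp2
C11: sp2
C3, C8, C9 → 3 sp3 carbons.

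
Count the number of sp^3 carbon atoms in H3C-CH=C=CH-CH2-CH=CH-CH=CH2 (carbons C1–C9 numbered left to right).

C1: sp3 ✓
C2: sp2
C3: sp
C4: sp2
C5: sp3 ✓
C6: sp2
C7: sp2
C8: sp2
C9: sp2
C1, C5 → 2 sp3 carbons.

2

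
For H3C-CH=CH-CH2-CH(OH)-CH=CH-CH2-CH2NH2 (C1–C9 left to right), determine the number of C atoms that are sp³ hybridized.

C1: sp3 ✓
C2: sp2
C3: sp2
C4: sp3 ✓
C5: sp3 ✓
C6: sp2
C7: sp2
C8: sp3 ✓
C9: sp3 ✓
C1, C4, C5, C8, C9 → 5 sp3 carbons.

5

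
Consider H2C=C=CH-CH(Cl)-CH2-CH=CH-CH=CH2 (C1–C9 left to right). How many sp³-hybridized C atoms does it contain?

2

C1: sp2
C2: sp
C3: sp2
C4: sp3 ✓
C5: sp3 ✓
C6: sp2
C7: sp2
C8: sp2
C9: sp2
C4, C5 → 2 sp3 carbons.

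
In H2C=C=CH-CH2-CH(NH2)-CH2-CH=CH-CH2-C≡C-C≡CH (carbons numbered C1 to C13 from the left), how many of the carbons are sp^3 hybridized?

4

C1: sp2
C2: sp
C3: sp2
C4: sp3 ✓
C5: sp3 ✓
C6: sp3 ✓
C7: sp2
C8: sp2
C9: sp3 ✓
C10: sp
C11: sp
C12: sp
C13: sp
C4, C5, C6, C9 → 4 sp3 carbons.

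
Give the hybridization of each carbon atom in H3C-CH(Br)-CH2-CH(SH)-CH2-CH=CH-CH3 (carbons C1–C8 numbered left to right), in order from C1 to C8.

C1 sp3, C2 sp3, C3 sp3, C4 sp3, C5 sp3, C6 sp2, C7 sp2, C8 sp3

C1 carries 4 σ bonds, giving a steric number of 4, so it is sp3.
C2: 4 σ bonds; 4 regions of electron density → sp3.
C3 — 4 σ bonds. Steric number 4, so sp3.
C4: 4 σ bonds — 4 electron domains, sp3.
C5 (4 σ bonds) has steric number 4: sp3.
C6 is sp2: 3 σ bonds, plus one π bond, 3 electron-density regions.
C7 (3 σ bonds, plus one π bond) has steric number 3: sp2.
C8 — 4 σ bonds. Steric number 4, so sp3.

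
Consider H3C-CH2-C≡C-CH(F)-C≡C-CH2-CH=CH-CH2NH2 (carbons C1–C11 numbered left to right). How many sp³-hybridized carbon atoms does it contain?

5

C1: sp3 ✓
C2: sp3 ✓
C3: sp
C4: sp
C5: sp3 ✓
C6: sp
C7: sp
C8: sp3 ✓
C9: sp2
C10: sp2
C11: sp3 ✓
C1, C2, C5, C8, C11 → 5 sp3 carbons.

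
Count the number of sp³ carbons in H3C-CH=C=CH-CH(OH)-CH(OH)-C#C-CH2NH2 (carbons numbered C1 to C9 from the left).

C1: sp3 ✓
C2: sp2
C3: sp
C4: sp2
C5: sp3 ✓
C6: sp3 ✓
C7: sp
C8: sp
C9: sp3 ✓
C1, C5, C6, C9 → 4 sp3 carbons.

4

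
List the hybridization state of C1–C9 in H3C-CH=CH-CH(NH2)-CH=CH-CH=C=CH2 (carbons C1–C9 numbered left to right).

C1 sp3, C2 sp2, C3 sp2, C4 sp3, C5 sp2, C6 sp2, C7 sp2, C8 sp, C9 sp2

C1: 4 σ bonds; 4 regions of electron density → sp3.
C2 is sp2: 3 σ bonds, plus one π bond, 3 electron-density regions.
C3: 3 σ bonds, plus one π bond — 3 electron domains, sp2.
C4 — 4 σ bonds. Steric number 4, so sp3.
C5: 3 σ bonds, plus one π bond — 3 electron domains, sp2.
C6 — 3 σ bonds, plus one π bond. Steric number 3, so sp2.
C7 carries 3 σ bonds, plus one π bond, giving a steric number of 3, so it is sp2.
C8 (2 σ bonds, plus two π bonds) has steric number 2: sp.
C9 has 3 σ bonds, plus one π bond: steric number 3 → sp2.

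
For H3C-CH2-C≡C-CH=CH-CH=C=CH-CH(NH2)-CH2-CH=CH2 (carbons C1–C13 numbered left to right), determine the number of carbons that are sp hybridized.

C1: sp3
C2: sp3
C3: sp ✓
C4: sp ✓
C5: sp2
C6: sp2
C7: sp2
C8: sp ✓
C9: sp2
C10: sp3
C11: sp3
C12: sp2
C13: sp2
C3, C4, C8 → 3 sp carbons.

3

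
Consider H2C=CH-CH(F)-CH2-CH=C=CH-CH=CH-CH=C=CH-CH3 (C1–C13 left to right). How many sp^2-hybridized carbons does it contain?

C1: sp2 ✓
C2: sp2 ✓
C3: sp3
C4: sp3
C5: sp2 ✓
C6: sp
C7: sp2 ✓
C8: sp2 ✓
C9: sp2 ✓
C10: sp2 ✓
C11: sp
C12: sp2 ✓
C13: sp3
C1, C2, C5, C7, C8, C9, C10, C12 → 8 sp2 carbons.

8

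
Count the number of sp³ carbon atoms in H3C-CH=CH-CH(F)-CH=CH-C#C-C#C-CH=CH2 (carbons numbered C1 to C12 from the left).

2

C1: sp3 ✓
C2: sp2
C3: sp2
C4: sp3 ✓
C5: sp2
C6: sp2
C7: sp
C8: sp
C9: sp
C10: sp
C11: sp2
C12: sp2
C1, C4 → 2 sp3 carbons.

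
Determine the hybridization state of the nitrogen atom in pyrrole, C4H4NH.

sp2

N has three σ bonds; its lone pair occupies the p orbital and is part of the aromatic π system, so N is sp2 (not the sp3 a naive steric count of 4 would give).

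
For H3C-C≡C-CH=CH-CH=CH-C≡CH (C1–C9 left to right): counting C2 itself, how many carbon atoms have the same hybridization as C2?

4

C2 is sp (two π bonds).
C1: sp3
C2: sp ✓
C3: sp ✓
C4: sp2
C5: sp2
C6: sp2
C7: sp2
C8: sp ✓
C9: sp ✓
4 carbons are sp.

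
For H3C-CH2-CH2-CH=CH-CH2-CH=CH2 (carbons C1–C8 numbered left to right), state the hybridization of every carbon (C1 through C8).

C1 sp3, C2 sp3, C3 sp3, C4 sp2, C5 sp2, C6 sp3, C7 sp2, C8 sp2

C1 is sp3: 4 σ bonds, 4 electron-density regions.
C2 has 4 σ bonds: steric number 4 → sp3.
C3 is sp3: 4 σ bonds, 4 electron-density regions.
C4 has 3 σ bonds, plus one π bond: steric number 3 → sp2.
C5 (3 σ bonds, plus one π bond) has steric number 3: sp2.
C6 is sp3: 4 σ bonds, 4 electron-density regions.
C7: 3 σ bonds, plus one π bond; 3 regions of electron density → sp2.
C8 — 3 σ bonds, plus one π bond. Steric number 3, so sp2.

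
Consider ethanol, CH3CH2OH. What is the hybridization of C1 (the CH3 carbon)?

C1 (the CH3 carbon) carries 4 σ bonds, giving a steric number of 4, so it is sp3.

sp³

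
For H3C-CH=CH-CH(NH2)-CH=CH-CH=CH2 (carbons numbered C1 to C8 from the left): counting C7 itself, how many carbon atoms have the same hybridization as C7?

6

C7 is sp2 (one π bond).
C1: sp3
C2: sp2 ✓
C3: sp2 ✓
C4: sp3
C5: sp2 ✓
C6: sp2 ✓
C7: sp2 ✓
C8: sp2 ✓
6 carbons are sp2.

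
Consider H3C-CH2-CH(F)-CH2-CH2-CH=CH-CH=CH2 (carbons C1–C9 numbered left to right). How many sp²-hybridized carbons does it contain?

C1: sp3
C2: sp3
C3: sp3
C4: sp3
C5: sp3
C6: sp2 ✓
C7: sp2 ✓
C8: sp2 ✓
C9: sp2 ✓
C6, C7, C8, C9 → 4 sp2 carbons.

4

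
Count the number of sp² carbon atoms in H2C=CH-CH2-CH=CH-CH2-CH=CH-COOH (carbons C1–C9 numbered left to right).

C1: sp2 ✓
C2: sp2 ✓
C3: sp3
C4: sp2 ✓
C5: sp2 ✓
C6: sp3
C7: sp2 ✓
C8: sp2 ✓
C9: sp2 ✓
C1, C2, C4, C5, C7, C8, C9 → 7 sp2 carbons.

7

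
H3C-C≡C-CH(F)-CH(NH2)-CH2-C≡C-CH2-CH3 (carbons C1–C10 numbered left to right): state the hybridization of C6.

C6: 4 σ bonds — 4 electron domains, sp3.

sp^3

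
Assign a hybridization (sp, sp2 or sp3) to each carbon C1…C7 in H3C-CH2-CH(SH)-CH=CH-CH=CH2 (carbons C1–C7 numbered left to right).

C1 carries 4 σ bonds, giving a steric number of 4, so it is sp3.
C2: 4 σ bonds — 4 electron domains, sp3.
C3 carries 4 σ bonds, giving a steric number of 4, so it is sp3.
C4 carries 3 σ bonds, plus one π bond, giving a steric number of 3, so it is sp2.
C5: 3 σ bonds, plus one π bond — 3 electron domains, sp2.
C6 is sp2: 3 σ bonds, plus one π bond, 3 electron-density regions.
C7 has 3 σ bonds, plus one π bond: steric number 3 → sp2.

C1 sp3, C2 sp3, C3 sp3, C4 sp2, C5 sp2, C6 sp2, C7 sp2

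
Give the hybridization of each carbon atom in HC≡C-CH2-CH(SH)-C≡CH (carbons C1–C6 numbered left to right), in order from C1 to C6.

C1: 2 σ bonds, plus two π bonds — 2 electron domains, sp.
C2: 2 σ bonds, plus two π bonds — 2 electron domains, sp.
C3: 4 σ bonds; 4 regions of electron density → sp3.
C4: 4 σ bonds — 4 electron domains, sp3.
C5 carries 2 σ bonds, plus two π bonds, giving a steric number of 2, so it is sp.
C6 — 2 σ bonds, plus two π bonds. Steric number 2, so sp.

C1 sp, C2 sp, C3 sp3, C4 sp3, C5 sp, C6 sp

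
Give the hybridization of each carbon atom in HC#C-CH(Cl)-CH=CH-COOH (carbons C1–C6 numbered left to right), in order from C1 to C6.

C1 (2 σ bonds, plus two π bonds) has steric number 2: sp.
C2: 2 σ bonds, plus two π bonds — 2 electron domains, sp.
C3 has 4 σ bonds: steric number 4 → sp3.
C4 is sp2: 3 σ bonds, plus one π bond, 3 electron-density regions.
C5 carries 3 σ bonds, plus one π bond, giving a steric number of 3, so it is sp2.
C6 carries 3 σ bonds, plus one π bond, giving a steric number of 3, so it is sp2.

C1 sp, C2 sp, C3 sp3, C4 sp2, C5 sp2, C6 sp2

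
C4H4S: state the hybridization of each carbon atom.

Each carbon atom carries 3 σ bonds, plus one π bond, giving a steric number of 3, so it is sp2.

sp2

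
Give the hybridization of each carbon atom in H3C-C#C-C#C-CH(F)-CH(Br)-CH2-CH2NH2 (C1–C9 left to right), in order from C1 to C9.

C1 — 4 σ bonds. Steric number 4, so sp3.
C2: 2 σ bonds, plus two π bonds; 2 regions of electron density → sp.
C3: 2 σ bonds, plus two π bonds; 2 regions of electron density → sp.
C4 is sp: 2 σ bonds, plus two π bonds, 2 electron-density regions.
C5 is sp: 2 σ bonds, plus two π bonds, 2 electron-density regions.
C6: 4 σ bonds; 4 regions of electron density → sp3.
C7 (4 σ bonds) has steric number 4: sp3.
C8 carries 4 σ bonds, giving a steric number of 4, so it is sp3.
C9 has 4 σ bonds: steric number 4 → sp3.

C1 sp3, C2 sp, C3 sp, C4 sp, C5 sp, C6 sp3, C7 sp3, C8 sp3, C9 sp3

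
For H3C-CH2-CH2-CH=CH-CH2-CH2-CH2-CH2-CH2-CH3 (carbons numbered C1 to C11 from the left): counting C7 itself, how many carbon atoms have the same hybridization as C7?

C7 is sp3 (only σ bonds).
C1: sp3 ✓
C2: sp3 ✓
C3: sp3 ✓
C4: sp2
C5: sp2
C6: sp3 ✓
C7: sp3 ✓
C8: sp3 ✓
C9: sp3 ✓
C10: sp3 ✓
C11: sp3 ✓
9 carbons are sp3.

9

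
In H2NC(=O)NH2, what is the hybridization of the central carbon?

The central carbon: 3 σ bonds, plus one π bond — 3 electron domains, sp2.

sp^2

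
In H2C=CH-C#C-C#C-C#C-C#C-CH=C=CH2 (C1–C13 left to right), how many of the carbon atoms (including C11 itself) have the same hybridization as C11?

4

C11 is sp2 (one π bond).
C1: sp2 ✓
C2: sp2 ✓
C3: sp
C4: sp
C5: sp
C6: sp
C7: sp
C8: sp
C9: sp
C10: sp
C11: sp2 ✓
C12: sp
C13: sp2 ✓
4 carbons are sp2.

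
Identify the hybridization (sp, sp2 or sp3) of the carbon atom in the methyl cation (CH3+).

Three σ bonds to H, empty p orbital → sp2, trigonal planar.

sp^2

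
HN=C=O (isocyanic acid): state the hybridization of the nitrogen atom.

The nitrogen atom has 2 σ bonds and 1 lone pair, plus one π bond: steric number 3 → sp2.

sp^2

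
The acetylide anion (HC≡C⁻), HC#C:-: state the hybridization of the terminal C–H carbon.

The terminal C–H carbon (2 σ bonds, plus two π bonds) has steric number 2: sp.

sp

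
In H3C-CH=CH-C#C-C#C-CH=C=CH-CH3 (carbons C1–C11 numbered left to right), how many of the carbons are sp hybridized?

C1: sp3
C2: sp2
C3: sp2
C4: sp ✓
C5: sp ✓
C6: sp ✓
C7: sp ✓
C8: sp2
C9: sp ✓
C10: sp2
C11: sp3
C4, C5, C6, C7, C9 → 5 sp carbons.

5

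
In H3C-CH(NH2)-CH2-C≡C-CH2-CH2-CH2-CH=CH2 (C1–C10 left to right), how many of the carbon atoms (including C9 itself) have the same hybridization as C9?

C9 is sp2 (one π bond).
C1: sp3
C2: sp3
C3: sp3
C4: sp
C5: sp
C6: sp3
C7: sp3
C8: sp3
C9: sp2 ✓
C10: sp2 ✓
2 carbons are sp2.

2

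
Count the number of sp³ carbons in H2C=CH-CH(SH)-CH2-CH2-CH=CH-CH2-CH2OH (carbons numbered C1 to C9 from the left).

5

C1: sp2
C2: sp2
C3: sp3 ✓
C4: sp3 ✓
C5: sp3 ✓
C6: sp2
C7: sp2
C8: sp3 ✓
C9: sp3 ✓
C3, C4, C5, C8, C9 → 5 sp3 carbons.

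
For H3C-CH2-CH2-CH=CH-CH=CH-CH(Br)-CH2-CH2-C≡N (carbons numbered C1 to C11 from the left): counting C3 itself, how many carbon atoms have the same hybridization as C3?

6

C3 is sp3 (only σ bonds).
C1: sp3 ✓
C2: sp3 ✓
C3: sp3 ✓
C4: sp2
C5: sp2
C6: sp2
C7: sp2
C8: sp3 ✓
C9: sp3 ✓
C10: sp3 ✓
C11: sp
6 carbons are sp3.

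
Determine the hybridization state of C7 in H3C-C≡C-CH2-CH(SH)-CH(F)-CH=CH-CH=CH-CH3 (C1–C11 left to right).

sp²

C7 carries 3 σ bonds, plus one π bond, giving a steric number of 3, so it is sp2.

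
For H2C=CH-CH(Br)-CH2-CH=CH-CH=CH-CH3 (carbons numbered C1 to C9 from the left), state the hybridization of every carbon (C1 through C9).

C1 carries 3 σ bonds, plus one π bond, giving a steric number of 3, so it is sp2.
C2 has 3 σ bonds, plus one π bond: steric number 3 → sp2.
C3 carries 4 σ bonds, giving a steric number of 4, so it is sp3.
C4 carries 4 σ bonds, giving a steric number of 4, so it is sp3.
C5: 3 σ bonds, plus one π bond; 3 regions of electron density → sp2.
C6 carries 3 σ bonds, plus one π bond, giving a steric number of 3, so it is sp2.
C7 (3 σ bonds, plus one π bond) has steric number 3: sp2.
C8: 3 σ bonds, plus one π bond — 3 electron domains, sp2.
C9: 4 σ bonds; 4 regions of electron density → sp3.

C1 sp2, C2 sp2, C3 sp3, C4 sp3, C5 sp2, C6 sp2, C7 sp2, C8 sp2, C9 sp3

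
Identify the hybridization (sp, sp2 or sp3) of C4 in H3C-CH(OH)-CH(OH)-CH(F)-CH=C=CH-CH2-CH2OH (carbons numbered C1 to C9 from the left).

sp³

C4: 4 σ bonds — 4 electron domains, sp3.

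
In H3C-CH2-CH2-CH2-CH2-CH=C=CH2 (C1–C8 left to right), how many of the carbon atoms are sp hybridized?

C1: sp3
C2: sp3
C3: sp3
C4: sp3
C5: sp3
C6: sp2
C7: sp ✓
C8: sp2
C7 → 1 sp carbon.

1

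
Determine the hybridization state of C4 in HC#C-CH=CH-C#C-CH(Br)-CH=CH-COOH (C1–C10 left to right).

C4 — 3 σ bonds, plus one π bond. Steric number 3, so sp2.

sp^2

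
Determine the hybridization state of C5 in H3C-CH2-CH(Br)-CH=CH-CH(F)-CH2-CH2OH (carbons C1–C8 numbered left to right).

sp2

C5 has 3 σ bonds, plus one π bond: steric number 3 → sp2.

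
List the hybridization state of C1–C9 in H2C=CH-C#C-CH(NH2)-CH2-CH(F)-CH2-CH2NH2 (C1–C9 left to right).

C1 is sp2: 3 σ bonds, plus one π bond, 3 electron-density regions.
C2 (3 σ bonds, plus one π bond) has steric number 3: sp2.
C3: 2 σ bonds, plus two π bonds; 2 regions of electron density → sp.
C4 — 2 σ bonds, plus two π bonds. Steric number 2, so sp.
C5 (4 σ bonds) has steric number 4: sp3.
C6 is sp3: 4 σ bonds, 4 electron-density regions.
C7: 4 σ bonds — 4 electron domains, sp3.
C8: 4 σ bonds; 4 regions of electron density → sp3.
C9 — 4 σ bonds. Steric number 4, so sp3.

C1 sp2, C2 sp2, C3 sp, C4 sp, C5 sp3, C6 sp3, C7 sp3, C8 sp3, C9 sp3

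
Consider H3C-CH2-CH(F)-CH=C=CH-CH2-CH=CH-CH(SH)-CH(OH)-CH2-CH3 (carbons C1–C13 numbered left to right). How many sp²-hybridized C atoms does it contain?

C1: sp3
C2: sp3
C3: sp3
C4: sp2 ✓
C5: sp
C6: sp2 ✓
C7: sp3
C8: sp2 ✓
C9: sp2 ✓
C10: sp3
C11: sp3
C12: sp3
C13: sp3
C4, C6, C8, C9 → 4 sp2 carbons.

4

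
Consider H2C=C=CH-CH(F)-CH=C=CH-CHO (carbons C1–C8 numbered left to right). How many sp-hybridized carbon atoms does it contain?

C1: sp2
C2: sp ✓
C3: sp2
C4: sp3
C5: sp2
C6: sp ✓
C7: sp2
C8: sp2
C2, C6 → 2 sp carbons.

2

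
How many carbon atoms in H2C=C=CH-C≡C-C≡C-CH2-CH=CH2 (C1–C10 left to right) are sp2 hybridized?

C1: sp2 ✓
C2: sp
C3: sp2 ✓
C4: sp
C5: sp
C6: sp
C7: sp
C8: sp3
C9: sp2 ✓
C10: sp2 ✓
C1, C3, C9, C10 → 4 sp2 carbons.

4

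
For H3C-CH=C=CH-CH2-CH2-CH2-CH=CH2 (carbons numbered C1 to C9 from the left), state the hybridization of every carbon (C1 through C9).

C1 sp3, C2 sp2, C3 sp, C4 sp2, C5 sp3, C6 sp3, C7 sp3, C8 sp2, C9 sp2

C1 — 4 σ bonds. Steric number 4, so sp3.
C2 — 3 σ bonds, plus one π bond. Steric number 3, so sp2.
C3 carries 2 σ bonds, plus two π bonds, giving a steric number of 2, so it is sp.
C4 — 3 σ bonds, plus one π bond. Steric number 3, so sp2.
C5: 4 σ bonds; 4 regions of electron density → sp3.
C6: 4 σ bonds; 4 regions of electron density → sp3.
C7: 4 σ bonds — 4 electron domains, sp3.
C8 — 3 σ bonds, plus one π bond. Steric number 3, so sp2.
C9 carries 3 σ bonds, plus one π bond, giving a steric number of 3, so it is sp2.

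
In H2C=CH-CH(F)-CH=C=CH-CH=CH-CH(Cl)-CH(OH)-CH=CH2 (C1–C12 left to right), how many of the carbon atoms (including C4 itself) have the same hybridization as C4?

8

C4 is sp2 (one π bond).
C1: sp2 ✓
C2: sp2 ✓
C3: sp3
C4: sp2 ✓
C5: sp
C6: sp2 ✓
C7: sp2 ✓
C8: sp2 ✓
C9: sp3
C10: sp3
C11: sp2 ✓
C12: sp2 ✓
8 carbons are sp2.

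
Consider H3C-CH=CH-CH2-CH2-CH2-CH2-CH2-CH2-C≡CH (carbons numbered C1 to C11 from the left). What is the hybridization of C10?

sp

C10 (2 σ bonds, plus two π bonds) has steric number 2: sp.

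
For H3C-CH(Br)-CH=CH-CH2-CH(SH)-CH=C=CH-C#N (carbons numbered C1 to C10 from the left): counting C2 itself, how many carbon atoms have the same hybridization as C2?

C2 is sp3 (only σ bonds).
C1: sp3 ✓
C2: sp3 ✓
C3: sp2
C4: sp2
C5: sp3 ✓
C6: sp3 ✓
C7: sp2
C8: sp
C9: sp2
C10: sp
4 carbons are sp3.

4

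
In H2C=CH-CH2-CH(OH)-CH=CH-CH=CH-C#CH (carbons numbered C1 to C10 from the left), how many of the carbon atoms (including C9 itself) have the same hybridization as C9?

C9 is sp (two π bonds).
C1: sp2
C2: sp2
C3: sp3
C4: sp3
C5: sp2
C6: sp2
C7: sp2
C8: sp2
C9: sp ✓
C10: sp ✓
2 carbons are sp.

2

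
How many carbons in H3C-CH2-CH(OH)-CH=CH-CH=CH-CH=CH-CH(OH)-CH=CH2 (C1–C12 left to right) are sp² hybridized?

C1: sp3
C2: sp3
C3: sp3
C4: sp2 ✓
C5: sp2 ✓
C6: sp2 ✓
C7: sp2 ✓
C8: sp2 ✓
C9: sp2 ✓
C10: sp3
C11: sp2 ✓
C12: sp2 ✓
C4, C5, C6, C7, C8, C9, C11, C12 → 8 sp2 carbons.

8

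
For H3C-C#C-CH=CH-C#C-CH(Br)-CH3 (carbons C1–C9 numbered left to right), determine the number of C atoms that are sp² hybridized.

C1: sp3
C2: sp
C3: sp
C4: sp2 ✓
C5: sp2 ✓
C6: sp
C7: sp
C8: sp3
C9: sp3
C4, C5 → 2 sp2 carbons.

2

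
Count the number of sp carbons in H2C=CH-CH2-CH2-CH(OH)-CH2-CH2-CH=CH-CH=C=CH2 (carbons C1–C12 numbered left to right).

C1: sp2
C2: sp2
C3: sp3
C4: sp3
C5: sp3
C6: sp3
C7: sp3
C8: sp2
C9: sp2
C10: sp2
C11: sp ✓
C12: sp2
C11 → 1 sp carbon.

1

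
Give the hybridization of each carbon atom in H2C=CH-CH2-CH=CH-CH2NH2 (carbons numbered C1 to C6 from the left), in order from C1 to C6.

C1 is sp2: 3 σ bonds, plus one π bond, 3 electron-density regions.
C2 carries 3 σ bonds, plus one π bond, giving a steric number of 3, so it is sp2.
C3: 4 σ bonds — 4 electron domains, sp3.
C4 has 3 σ bonds, plus one π bond: steric number 3 → sp2.
C5 — 3 σ bonds, plus one π bond. Steric number 3, so sp2.
C6 (4 σ bonds) has steric number 4: sp3.

C1 sp2, C2 sp2, C3 sp3, C4 sp2, C5 sp2, C6 sp3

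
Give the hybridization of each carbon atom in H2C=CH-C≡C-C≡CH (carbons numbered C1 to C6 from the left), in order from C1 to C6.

C1 — 3 σ bonds, plus one π bond. Steric number 3, so sp2.
C2 is sp2: 3 σ bonds, plus one π bond, 3 electron-density regions.
C3 is sp: 2 σ bonds, plus two π bonds, 2 electron-density regions.
C4 — 2 σ bonds, plus two π bonds. Steric number 2, so sp.
C5 is sp: 2 σ bonds, plus two π bonds, 2 electron-density regions.
C6 has 2 σ bonds, plus two π bonds: steric number 2 → sp.

C1 sp2, C2 sp2, C3 sp, C4 sp, C5 sp, C6 sp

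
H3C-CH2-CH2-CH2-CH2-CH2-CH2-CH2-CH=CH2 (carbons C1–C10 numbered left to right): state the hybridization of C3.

C3 has 4 σ bonds: steric number 4 → sp3.

sp³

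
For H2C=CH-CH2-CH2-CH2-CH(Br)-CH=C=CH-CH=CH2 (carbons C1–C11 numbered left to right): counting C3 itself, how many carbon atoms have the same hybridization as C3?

4

C3 is sp3 (only σ bonds).
C1: sp2
C2: sp2
C3: sp3 ✓
C4: sp3 ✓
C5: sp3 ✓
C6: sp3 ✓
C7: sp2
C8: sp
C9: sp2
C10: sp2
C11: sp2
4 carbons are sp3.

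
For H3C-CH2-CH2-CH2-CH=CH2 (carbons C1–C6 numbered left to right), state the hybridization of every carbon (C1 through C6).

C1 — 4 σ bonds. Steric number 4, so sp3.
C2 has 4 σ bonds: steric number 4 → sp3.
C3: 4 σ bonds; 4 regions of electron density → sp3.
C4: 4 σ bonds — 4 electron domains, sp3.
C5: 3 σ bonds, plus one π bond; 3 regions of electron density → sp2.
C6 — 3 σ bonds, plus one π bond. Steric number 3, so sp2.

C1 sp3, C2 sp3, C3 sp3, C4 sp3, C5 sp2, C6 sp2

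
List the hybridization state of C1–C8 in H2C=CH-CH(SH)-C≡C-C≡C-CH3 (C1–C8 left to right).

C1: 3 σ bonds, plus one π bond; 3 regions of electron density → sp2.
C2: 3 σ bonds, plus one π bond; 3 regions of electron density → sp2.
C3 — 4 σ bonds. Steric number 4, so sp3.
C4 has 2 σ bonds, plus two π bonds: steric number 2 → sp.
C5 is sp: 2 σ bonds, plus two π bonds, 2 electron-density regions.
C6 carries 2 σ bonds, plus two π bonds, giving a steric number of 2, so it is sp.
C7: 2 σ bonds, plus two π bonds — 2 electron domains, sp.
C8 — 4 σ bonds. Steric number 4, so sp3.

C1 sp2, C2 sp2, C3 sp3, C4 sp, C5 sp, C6 sp, C7 sp, C8 sp3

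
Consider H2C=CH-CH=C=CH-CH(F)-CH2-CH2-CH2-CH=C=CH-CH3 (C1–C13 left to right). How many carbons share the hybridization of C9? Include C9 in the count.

C9 is sp3 (only σ bonds).
C1: sp2
C2: sp2
C3: sp2
C4: sp
C5: sp2
C6: sp3 ✓
C7: sp3 ✓
C8: sp3 ✓
C9: sp3 ✓
C10: sp2
C11: sp
C12: sp2
C13: sp3 ✓
5 carbons are sp3.

5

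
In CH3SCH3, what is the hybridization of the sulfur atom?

sp3

The sulfur atom — 2 σ bonds and 2 lone pairs. Steric number 4, so sp3.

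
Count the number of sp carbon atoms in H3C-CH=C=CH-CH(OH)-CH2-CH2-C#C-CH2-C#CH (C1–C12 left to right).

C1: sp3
C2: sp2
C3: sp ✓
C4: sp2
C5: sp3
C6: sp3
C7: sp3
C8: sp ✓
C9: sp ✓
C10: sp3
C11: sp ✓
C12: sp ✓
C3, C8, C9, C11, C12 → 5 sp carbons.

5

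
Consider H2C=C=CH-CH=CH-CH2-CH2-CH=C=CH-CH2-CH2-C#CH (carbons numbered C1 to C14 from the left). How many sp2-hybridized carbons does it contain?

C1: sp2 ✓
C2: sp
C3: sp2 ✓
C4: sp2 ✓
C5: sp2 ✓
C6: sp3
C7: sp3
C8: sp2 ✓
C9: sp
C10: sp2 ✓
C11: sp3
C12: sp3
C13: sp
C14: sp
C1, C3, C4, C5, C8, C10 → 6 sp2 carbons.

6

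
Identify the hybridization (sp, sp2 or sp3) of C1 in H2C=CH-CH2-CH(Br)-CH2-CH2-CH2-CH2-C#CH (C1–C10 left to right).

sp²

C1 carries 3 σ bonds, plus one π bond, giving a steric number of 3, so it is sp2.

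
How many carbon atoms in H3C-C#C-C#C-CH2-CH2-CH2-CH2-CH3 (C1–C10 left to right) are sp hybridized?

C1: sp3
C2: sp ✓
C3: sp ✓
C4: sp ✓
C5: sp ✓
C6: sp3
C7: sp3
C8: sp3
C9: sp3
C10: sp3
C2, C3, C4, C5 → 4 sp carbons.

4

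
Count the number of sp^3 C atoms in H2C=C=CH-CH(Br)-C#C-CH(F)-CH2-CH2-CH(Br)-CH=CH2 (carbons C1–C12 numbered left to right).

5

C1: sp2
C2: sp
C3: sp2
C4: sp3 ✓
C5: sp
C6: sp
C7: sp3 ✓
C8: sp3 ✓
C9: sp3 ✓
C10: sp3 ✓
C11: sp2
C12: sp2
C4, C7, C8, C9, C10 → 5 sp3 carbons.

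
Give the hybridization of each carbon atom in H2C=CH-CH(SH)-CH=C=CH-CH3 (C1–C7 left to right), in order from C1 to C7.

C1 sp2, C2 sp2, C3 sp3, C4 sp2, C5 sp, C6 sp2, C7 sp3

C1 (3 σ bonds, plus one π bond) has steric number 3: sp2.
C2 is sp2: 3 σ bonds, plus one π bond, 3 electron-density regions.
C3 is sp3: 4 σ bonds, 4 electron-density regions.
C4 — 3 σ bonds, plus one π bond. Steric number 3, so sp2.
C5 (2 σ bonds, plus two π bonds) has steric number 2: sp.
C6 has 3 σ bonds, plus one π bond: steric number 3 → sp2.
C7 has 4 σ bonds: steric number 4 → sp3.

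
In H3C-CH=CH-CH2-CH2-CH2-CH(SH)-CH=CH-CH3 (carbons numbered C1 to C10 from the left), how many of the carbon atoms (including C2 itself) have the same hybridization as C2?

4

C2 is sp2 (one π bond).
C1: sp3
C2: sp2 ✓
C3: sp2 ✓
C4: sp3
C5: sp3
C6: sp3
C7: sp3
C8: sp2 ✓
C9: sp2 ✓
C10: sp3
4 carbons are sp2.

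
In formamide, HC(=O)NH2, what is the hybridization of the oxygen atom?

The oxygen atom has 1 σ bond and 2 lone pairs, plus one π bond: steric number 3 → sp2.

sp^2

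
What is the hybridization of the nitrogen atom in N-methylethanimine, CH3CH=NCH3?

Two σ bonds + one lone pair = steric number 3 → sp2.

sp2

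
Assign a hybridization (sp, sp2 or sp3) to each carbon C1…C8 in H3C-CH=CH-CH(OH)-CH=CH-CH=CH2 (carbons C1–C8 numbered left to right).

C1 sp3, C2 sp2, C3 sp2, C4 sp3, C5 sp2, C6 sp2, C7 sp2, C8 sp2

C1 is sp3: 4 σ bonds, 4 electron-density regions.
C2 (3 σ bonds, plus one π bond) has steric number 3: sp2.
C3 carries 3 σ bonds, plus one π bond, giving a steric number of 3, so it is sp2.
C4 is sp3: 4 σ bonds, 4 electron-density regions.
C5: 3 σ bonds, plus one π bond — 3 electron domains, sp2.
C6: 3 σ bonds, plus one π bond — 3 electron domains, sp2.
C7 is sp2: 3 σ bonds, plus one π bond, 3 electron-density regions.
C8 carries 3 σ bonds, plus one π bond, giving a steric number of 3, so it is sp2.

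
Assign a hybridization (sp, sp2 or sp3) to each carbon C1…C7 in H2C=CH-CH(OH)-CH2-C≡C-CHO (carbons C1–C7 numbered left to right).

C1 sp2, C2 sp2, C3 sp3, C4 sp3, C5 sp, C6 sp, C7 sp2

C1: 3 σ bonds, plus one π bond — 3 electron domains, sp2.
C2: 3 σ bonds, plus one π bond — 3 electron domains, sp2.
C3: 4 σ bonds — 4 electron domains, sp3.
C4: 4 σ bonds; 4 regions of electron density → sp3.
C5 is sp: 2 σ bonds, plus two π bonds, 2 electron-density regions.
C6 has 2 σ bonds, plus two π bonds: steric number 2 → sp.
C7 — 3 σ bonds, plus one π bond. Steric number 3, so sp2.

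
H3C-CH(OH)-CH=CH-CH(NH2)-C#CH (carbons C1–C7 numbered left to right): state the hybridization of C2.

C2: 4 σ bonds — 4 electron domains, sp3.

sp^3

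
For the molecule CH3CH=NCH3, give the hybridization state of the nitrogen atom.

sp2

Two σ bonds + one lone pair = steric number 3 → sp2.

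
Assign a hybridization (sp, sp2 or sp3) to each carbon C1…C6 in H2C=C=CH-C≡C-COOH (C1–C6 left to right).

C1 carries 3 σ bonds, plus one π bond, giving a steric number of 3, so it is sp2.
C2 carries 2 σ bonds, plus two π bonds, giving a steric number of 2, so it is sp.
C3 — 3 σ bonds, plus one π bond. Steric number 3, so sp2.
C4 — 2 σ bonds, plus two π bonds. Steric number 2, so sp.
C5 carries 2 σ bonds, plus two π bonds, giving a steric number of 2, so it is sp.
C6: 3 σ bonds, plus one π bond; 3 regions of electron density → sp2.

C1 sp2, C2 sp, C3 sp2, C4 sp, C5 sp, C6 sp2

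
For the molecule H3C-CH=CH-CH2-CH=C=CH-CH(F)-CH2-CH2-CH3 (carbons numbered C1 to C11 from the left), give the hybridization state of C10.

sp³

C10 (4 σ bonds) has steric number 4: sp3.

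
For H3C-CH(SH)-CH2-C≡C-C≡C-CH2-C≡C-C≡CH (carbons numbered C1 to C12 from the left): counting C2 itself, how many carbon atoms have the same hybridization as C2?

4

C2 is sp3 (only σ bonds).
C1: sp3 ✓
C2: sp3 ✓
C3: sp3 ✓
C4: sp
C5: sp
C6: sp
C7: sp
C8: sp3 ✓
C9: sp
C10: sp
C11: sp
C12: sp
4 carbons are sp3.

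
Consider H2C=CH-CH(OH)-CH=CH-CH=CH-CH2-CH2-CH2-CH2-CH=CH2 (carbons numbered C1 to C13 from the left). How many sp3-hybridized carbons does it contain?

C1: sp2
C2: sp2
C3: sp3 ✓
C4: sp2
C5: sp2
C6: sp2
C7: sp2
C8: sp3 ✓
C9: sp3 ✓
C10: sp3 ✓
C11: sp3 ✓
C12: sp2
C13: sp2
C3, C8, C9, C10, C11 → 5 sp3 carbons.

5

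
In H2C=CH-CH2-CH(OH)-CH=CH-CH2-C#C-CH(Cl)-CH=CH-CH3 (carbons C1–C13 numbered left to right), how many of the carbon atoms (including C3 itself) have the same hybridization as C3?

5

C3 is sp3 (only σ bonds).
C1: sp2
C2: sp2
C3: sp3 ✓
C4: sp3 ✓
C5: sp2
C6: sp2
C7: sp3 ✓
C8: sp
C9: sp
C10: sp3 ✓
C11: sp2
C12: sp2
C13: sp3 ✓
5 carbons are sp3.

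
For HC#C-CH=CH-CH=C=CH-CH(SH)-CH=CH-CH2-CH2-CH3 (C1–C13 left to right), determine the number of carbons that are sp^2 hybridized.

C1: sp
C2: sp
C3: sp2 ✓
C4: sp2 ✓
C5: sp2 ✓
C6: sp
C7: sp2 ✓
C8: sp3
C9: sp2 ✓
C10: sp2 ✓
C11: sp3
C12: sp3
C13: sp3
C3, C4, C5, C7, C9, C10 → 6 sp2 carbons.

6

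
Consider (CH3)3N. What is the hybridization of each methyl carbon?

Each methyl carbon: 4 σ bonds — 4 electron domains, sp3.

sp³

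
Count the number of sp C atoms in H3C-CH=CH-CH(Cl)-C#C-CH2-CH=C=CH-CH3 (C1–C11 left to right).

3

C1: sp3
C2: sp2
C3: sp2
C4: sp3
C5: sp ✓
C6: sp ✓
C7: sp3
C8: sp2
C9: sp ✓
C10: sp2
C11: sp3
C5, C6, C9 → 3 sp carbons.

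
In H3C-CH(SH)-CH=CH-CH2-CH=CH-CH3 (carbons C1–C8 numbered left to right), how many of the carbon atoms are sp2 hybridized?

4

C1: sp3
C2: sp3
C3: sp2 ✓
C4: sp2 ✓
C5: sp3
C6: sp2 ✓
C7: sp2 ✓
C8: sp3
C3, C4, C6, C7 → 4 sp2 carbons.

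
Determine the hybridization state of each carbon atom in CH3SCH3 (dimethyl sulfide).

Each carbon atom: 4 σ bonds; 4 regions of electron density → sp3.

sp³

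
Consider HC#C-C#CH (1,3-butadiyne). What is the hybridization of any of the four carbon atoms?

Every carbon is part of a C≡C triple bond: two σ regions → sp.

sp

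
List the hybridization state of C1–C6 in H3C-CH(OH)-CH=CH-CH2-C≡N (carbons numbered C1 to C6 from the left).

C1 carries 4 σ bonds, giving a steric number of 4, so it is sp3.
C2 has 4 σ bonds: steric number 4 → sp3.
C3: 3 σ bonds, plus one π bond; 3 regions of electron density → sp2.
C4 is sp2: 3 σ bonds, plus one π bond, 3 electron-density regions.
C5: 4 σ bonds — 4 electron domains, sp3.
C6 (2 σ bonds, plus two π bonds) has steric number 2: sp.

C1 sp3, C2 sp3, C3 sp2, C4 sp2, C5 sp3, C6 sp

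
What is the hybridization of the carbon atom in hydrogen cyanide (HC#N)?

sp

The carbon atom — 2 σ bonds, plus two π bonds. Steric number 2, so sp.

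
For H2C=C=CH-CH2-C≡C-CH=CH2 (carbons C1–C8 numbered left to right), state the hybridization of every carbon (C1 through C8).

C1 sp2, C2 sp, C3 sp2, C4 sp3, C5 sp, C6 sp, C7 sp2, C8 sp2

C1 is sp2: 3 σ bonds, plus one π bond, 3 electron-density regions.
C2 carries 2 σ bonds, plus two π bonds, giving a steric number of 2, so it is sp.
C3 has 3 σ bonds, plus one π bond: steric number 3 → sp2.
C4 (4 σ bonds) has steric number 4: sp3.
C5 — 2 σ bonds, plus two π bonds. Steric number 2, so sp.
C6 (2 σ bonds, plus two π bonds) has steric number 2: sp.
C7 (3 σ bonds, plus one π bond) has steric number 3: sp2.
C8 (3 σ bonds, plus one π bond) has steric number 3: sp2.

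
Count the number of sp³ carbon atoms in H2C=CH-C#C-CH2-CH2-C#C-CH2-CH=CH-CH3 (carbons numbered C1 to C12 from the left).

C1: sp2
C2: sp2
C3: sp
C4: sp
C5: sp3 ✓
C6: sp3 ✓
C7: sp
C8: sp
C9: sp3 ✓
C10: sp2
C11: sp2
C12: sp3 ✓
C5, C6, C9, C12 → 4 sp3 carbons.

4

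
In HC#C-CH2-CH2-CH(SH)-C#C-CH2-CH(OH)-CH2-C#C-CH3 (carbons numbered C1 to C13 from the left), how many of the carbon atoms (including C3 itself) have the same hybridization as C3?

C3 is sp3 (only σ bonds).
C1: sp
C2: sp
C3: sp3 ✓
C4: sp3 ✓
C5: sp3 ✓
C6: sp
C7: sp
C8: sp3 ✓
C9: sp3 ✓
C10: sp3 ✓
C11: sp
C12: sp
C13: sp3 ✓
7 carbons are sp3.

7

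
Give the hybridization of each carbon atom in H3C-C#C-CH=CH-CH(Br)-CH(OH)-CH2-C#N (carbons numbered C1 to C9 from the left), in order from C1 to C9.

C1 (4 σ bonds) has steric number 4: sp3.
C2 is sp: 2 σ bonds, plus two π bonds, 2 electron-density regions.
C3 (2 σ bonds, plus two π bonds) has steric number 2: sp.
C4 has 3 σ bonds, plus one π bond: steric number 3 → sp2.
C5: 3 σ bonds, plus one π bond — 3 electron domains, sp2.
C6 has 4 σ bonds: steric number 4 → sp3.
C7: 4 σ bonds — 4 electron domains, sp3.
C8 has 4 σ bonds: steric number 4 → sp3.
C9 (2 σ bonds, plus two π bonds) has steric number 2: sp.

C1 sp3, C2 sp, C3 sp, C4 sp2, C5 sp2, C6 sp3, C7 sp3, C8 sp3, C9 sp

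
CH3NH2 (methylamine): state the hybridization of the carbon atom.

sp^3

The carbon atom: 4 σ bonds — 4 electron domains, sp3.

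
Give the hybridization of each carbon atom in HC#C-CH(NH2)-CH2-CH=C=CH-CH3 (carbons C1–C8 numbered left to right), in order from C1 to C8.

C1 sp, C2 sp, C3 sp3, C4 sp3, C5 sp2, C6 sp, C7 sp2, C8 sp3

C1 is sp: 2 σ bonds, plus two π bonds, 2 electron-density regions.
C2 is sp: 2 σ bonds, plus two π bonds, 2 electron-density regions.
C3 (4 σ bonds) has steric number 4: sp3.
C4 has 4 σ bonds: steric number 4 → sp3.
C5 — 3 σ bonds, plus one π bond. Steric number 3, so sp2.
C6: 2 σ bonds, plus two π bonds — 2 electron domains, sp.
C7 — 3 σ bonds, plus one π bond. Steric number 3, so sp2.
C8 — 4 σ bonds. Steric number 4, so sp3.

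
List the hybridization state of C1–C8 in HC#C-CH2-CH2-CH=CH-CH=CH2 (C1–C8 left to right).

C1 has 2 σ bonds, plus two π bonds: steric number 2 → sp.
C2 has 2 σ bonds, plus two π bonds: steric number 2 → sp.
C3: 4 σ bonds; 4 regions of electron density → sp3.
C4 has 4 σ bonds: steric number 4 → sp3.
C5 is sp2: 3 σ bonds, plus one π bond, 3 electron-density regions.
C6 has 3 σ bonds, plus one π bond: steric number 3 → sp2.
C7 is sp2: 3 σ bonds, plus one π bond, 3 electron-density regions.
C8: 3 σ bonds, plus one π bond; 3 regions of electron density → sp2.

C1 sp, C2 sp, C3 sp3, C4 sp3, C5 sp2, C6 sp2, C7 sp2, C8 sp2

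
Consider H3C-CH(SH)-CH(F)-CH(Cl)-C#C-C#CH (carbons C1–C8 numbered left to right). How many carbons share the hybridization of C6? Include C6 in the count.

C6 is sp (two π bonds).
C1: sp3
C2: sp3
C3: sp3
C4: sp3
C5: sp ✓
C6: sp ✓
C7: sp ✓
C8: sp ✓
4 carbons are sp.

4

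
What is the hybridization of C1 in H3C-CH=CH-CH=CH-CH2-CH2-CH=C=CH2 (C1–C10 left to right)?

C1: 4 σ bonds; 4 regions of electron density → sp3.

sp3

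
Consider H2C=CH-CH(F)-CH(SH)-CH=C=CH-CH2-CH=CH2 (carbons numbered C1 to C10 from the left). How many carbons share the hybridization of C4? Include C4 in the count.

3

C4 is sp3 (only σ bonds).
C1: sp2
C2: sp2
C3: sp3 ✓
C4: sp3 ✓
C5: sp2
C6: sp
C7: sp2
C8: sp3 ✓
C9: sp2
C10: sp2
3 carbons are sp3.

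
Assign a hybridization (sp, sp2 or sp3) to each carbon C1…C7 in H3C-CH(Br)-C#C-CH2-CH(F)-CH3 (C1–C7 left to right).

C1 has 4 σ bonds: steric number 4 → sp3.
C2 (4 σ bonds) has steric number 4: sp3.
C3 is sp: 2 σ bonds, plus two π bonds, 2 electron-density regions.
C4 carries 2 σ bonds, plus two π bonds, giving a steric number of 2, so it is sp.
C5 carries 4 σ bonds, giving a steric number of 4, so it is sp3.
C6 (4 σ bonds) has steric number 4: sp3.
C7: 4 σ bonds; 4 regions of electron density → sp3.

C1 sp3, C2 sp3, C3 sp, C4 sp, C5 sp3, C6 sp3, C7 sp3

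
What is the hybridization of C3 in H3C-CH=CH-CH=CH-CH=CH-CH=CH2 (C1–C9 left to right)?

C3: 3 σ bonds, plus one π bond — 3 electron domains, sp2.

sp^2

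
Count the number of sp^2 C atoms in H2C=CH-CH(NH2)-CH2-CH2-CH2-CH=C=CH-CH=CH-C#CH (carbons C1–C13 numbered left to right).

6

C1: sp2 ✓
C2: sp2 ✓
C3: sp3
C4: sp3
C5: sp3
C6: sp3
C7: sp2 ✓
C8: sp
C9: sp2 ✓
C10: sp2 ✓
C11: sp2 ✓
C12: sp
C13: sp
C1, C2, C7, C9, C10, C11 → 6 sp2 carbons.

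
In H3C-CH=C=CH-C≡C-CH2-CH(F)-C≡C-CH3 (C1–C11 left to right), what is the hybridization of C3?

C3 carries 2 σ bonds, plus two π bonds, giving a steric number of 2, so it is sp.

sp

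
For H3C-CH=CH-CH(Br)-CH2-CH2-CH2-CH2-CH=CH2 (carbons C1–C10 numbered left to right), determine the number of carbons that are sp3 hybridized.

6

C1: sp3 ✓
C2: sp2
C3: sp2
C4: sp3 ✓
C5: sp3 ✓
C6: sp3 ✓
C7: sp3 ✓
C8: sp3 ✓
C9: sp2
C10: sp2
C1, C4, C5, C6, C7, C8 → 6 sp3 carbons.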